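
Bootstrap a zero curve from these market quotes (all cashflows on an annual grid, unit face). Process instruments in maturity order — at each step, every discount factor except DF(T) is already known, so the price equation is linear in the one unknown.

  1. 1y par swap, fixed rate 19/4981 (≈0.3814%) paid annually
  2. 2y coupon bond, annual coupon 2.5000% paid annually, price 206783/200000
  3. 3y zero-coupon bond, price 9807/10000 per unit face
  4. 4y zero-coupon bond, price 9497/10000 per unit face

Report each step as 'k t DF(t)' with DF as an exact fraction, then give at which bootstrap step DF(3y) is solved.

step 1 [1y] swap r/1=19/4981: DF=(1 − 19/4981·(0))/(1+19/4981) = 4981/5000 ≈ 0.996200
step 2 [2y] bond c/1=1/40: DF=(206783/200000 − 1/40·(0.996200))/(1+1/40) = 2461/2500 ≈ 0.984400
step 3 [3y] zero: DF = P = 9807/10000 ≈ 0.980700
step 4 [4y] zero: DF = P = 9497/10000 ≈ 0.949700

1 1 4981/5000
2 2 2461/2500
3 3 9807/10000
4 4 9497/10000
DF(3y) is solved at step 3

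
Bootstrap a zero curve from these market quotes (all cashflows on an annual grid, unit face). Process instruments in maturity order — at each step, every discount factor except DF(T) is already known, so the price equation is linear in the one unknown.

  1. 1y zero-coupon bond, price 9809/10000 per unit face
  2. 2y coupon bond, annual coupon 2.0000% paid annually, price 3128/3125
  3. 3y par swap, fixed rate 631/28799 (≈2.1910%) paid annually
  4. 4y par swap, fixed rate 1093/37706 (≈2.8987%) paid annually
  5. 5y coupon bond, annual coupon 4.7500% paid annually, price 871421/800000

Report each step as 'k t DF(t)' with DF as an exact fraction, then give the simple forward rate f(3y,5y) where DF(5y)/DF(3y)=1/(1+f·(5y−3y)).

step 1 [1y] zero: DF = P = 9809/10000 ≈ 0.980900
step 2 [2y] bond c/1=1/50: DF=(3128/3125 − 1/50·(0.980900))/(1+1/50) = 9621/10000 ≈ 0.962100
step 3 [3y] swap r/1=631/28799: DF=(1 − 631/28799·(0.980900+0.962100))/(1+631/28799) = 9369/10000 ≈ 0.936900
step 4 [4y] swap r/1=1093/37706: DF=(1 − 1093/37706·(0.980900+0.962100+0.936900))/(1+1093/37706) = 8907/10000 ≈ 0.890700
step 5 [5y] bond c/1=19/400: DF=(871421/800000 − 19/400·(0.980900+0.962100+0.936900+0.890700))/(1+19/400) = 8689/10000 ≈ 0.868900

1 1 9809/10000
2 2 9621/10000
3 3 9369/10000
4 4 8907/10000
5 5 8689/10000
f(3y,5y) = ((9369/10000)/(8689/10000) − 1)/(2) = 340/8689 ≈ 3.9130%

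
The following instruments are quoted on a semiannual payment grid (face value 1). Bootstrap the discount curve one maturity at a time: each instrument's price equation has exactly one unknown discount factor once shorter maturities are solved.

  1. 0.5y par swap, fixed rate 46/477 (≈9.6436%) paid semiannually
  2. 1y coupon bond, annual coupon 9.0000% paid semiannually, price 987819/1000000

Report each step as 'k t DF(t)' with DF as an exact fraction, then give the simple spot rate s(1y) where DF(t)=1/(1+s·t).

1 1/2 477/500
2 1 4521/5000
s(1y) = (1/(4521/5000) − 1)/(1) = 479/4521 ≈ 10.5950%

step 1 [0.5y] swap r/2=23/477: DF=(1 − 23/477·(0))/(1+23/477) = 477/500 ≈ 0.954000
step 2 [1y] bond c/2=9/200: DF=(987819/1000000 − 9/200·(0.954000))/(1+9/200) = 4521/5000 ≈ 0.904200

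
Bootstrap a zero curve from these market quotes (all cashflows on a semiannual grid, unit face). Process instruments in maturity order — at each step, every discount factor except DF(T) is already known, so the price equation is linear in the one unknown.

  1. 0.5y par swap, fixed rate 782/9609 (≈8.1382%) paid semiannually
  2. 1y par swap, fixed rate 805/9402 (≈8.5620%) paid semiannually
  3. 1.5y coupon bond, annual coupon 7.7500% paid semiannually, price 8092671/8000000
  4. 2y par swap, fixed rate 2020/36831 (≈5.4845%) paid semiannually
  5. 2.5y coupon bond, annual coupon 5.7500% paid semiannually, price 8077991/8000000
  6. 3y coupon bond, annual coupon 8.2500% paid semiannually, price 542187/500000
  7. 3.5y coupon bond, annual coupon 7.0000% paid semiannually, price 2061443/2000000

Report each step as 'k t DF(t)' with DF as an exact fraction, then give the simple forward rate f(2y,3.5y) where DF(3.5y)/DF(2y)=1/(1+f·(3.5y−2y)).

step 1 [0.5y] swap r/2=391/9609: DF=(1 − 391/9609·(0))/(1+391/9609) = 9609/10000 ≈ 0.960900
step 2 [1y] swap r/2=805/18804: DF=(1 − 805/18804·(0.960900))/(1+805/18804) = 1839/2000 ≈ 0.919500
step 3 [1.5y] bond c/2=31/800: DF=(8092671/8000000 − 31/800·(0.960900+0.919500))/(1+31/800) = 9037/10000 ≈ 0.903700
step 4 [2y] swap r/2=1010/36831: DF=(1 − 1010/36831·(0.960900+0.919500+0.903700))/(1+1010/36831) = 899/1000 ≈ 0.899000
step 5 [2.5y] bond c/2=23/800: DF=(8077991/8000000 − 23/800·(0.960900+0.919500+0.903700+0.899000))/(1+23/800) = 4393/5000 ≈ 0.878600
step 6 [3y] bond c/2=33/800: DF=(542187/500000 − 33/800·(0.960900+0.919500+0.903700+0.899000+0.878600))/(1+33/800) = 8607/10000 ≈ 0.860700
step 7 [3.5y] bond c/2=7/200: DF=(2061443/2000000 − 7/200·(0.960900+0.919500+0.903700+0.899000+0.878600+0.860700))/(1+7/200) = 13/16 ≈ 0.812500

1 1/2 9609/10000
2 1 1839/2000
3 3/2 9037/10000
4 2 899/1000
5 5/2 4393/5000
6 3 8607/10000
7 7/2 13/16
f(2y,3.5y) = ((899/1000)/(13/16) − 1)/(3/2) = 346/4875 ≈ 7.0974%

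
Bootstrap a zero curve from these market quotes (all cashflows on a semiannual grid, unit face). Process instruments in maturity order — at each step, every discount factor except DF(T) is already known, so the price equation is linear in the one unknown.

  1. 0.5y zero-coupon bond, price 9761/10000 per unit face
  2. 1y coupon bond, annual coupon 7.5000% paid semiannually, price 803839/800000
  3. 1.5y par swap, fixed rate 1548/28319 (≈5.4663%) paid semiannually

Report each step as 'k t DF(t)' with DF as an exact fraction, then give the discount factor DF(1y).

step 1 [0.5y] zero: DF = P = 9761/10000 ≈ 0.976100
step 2 [1y] bond c/2=3/80: DF=(803839/800000 − 3/80·(0.976100))/(1+3/80) = 2333/2500 ≈ 0.933200
step 3 [1.5y] swap r/2=774/28319: DF=(1 − 774/28319·(0.976100+0.933200))/(1+774/28319) = 4613/5000 ≈ 0.922600

1 1/2 9761/10000
2 1 2333/2500
3 3/2 4613/5000
DF(1y) = 2333/2500 ≈ 0.933200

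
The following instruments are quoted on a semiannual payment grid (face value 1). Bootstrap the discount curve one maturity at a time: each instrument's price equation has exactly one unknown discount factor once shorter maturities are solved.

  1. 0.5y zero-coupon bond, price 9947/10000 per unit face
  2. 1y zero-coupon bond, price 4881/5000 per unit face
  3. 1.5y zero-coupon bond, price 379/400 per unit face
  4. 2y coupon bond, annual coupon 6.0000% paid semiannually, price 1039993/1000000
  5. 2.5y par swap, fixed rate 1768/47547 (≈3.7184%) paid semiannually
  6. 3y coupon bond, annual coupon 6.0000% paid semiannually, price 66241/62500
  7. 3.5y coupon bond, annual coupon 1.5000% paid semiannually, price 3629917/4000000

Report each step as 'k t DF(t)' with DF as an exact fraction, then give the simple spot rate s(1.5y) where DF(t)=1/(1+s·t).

1 1/2 9947/10000
2 1 4881/5000
3 3/2 379/400
4 2 9247/10000
5 5/2 2279/2500
6 3 1781/2000
7 7/2 8587/10000
s(1.5y) = (1/(379/400) − 1)/(3/2) = 14/379 ≈ 3.6939%

step 1 [0.5y] zero: DF = P = 9947/10000 ≈ 0.994700
step 2 [1y] zero: DF = P = 4881/5000 ≈ 0.976200
step 3 [1.5y] zero: DF = P = 379/400 ≈ 0.947500
step 4 [2y] bond c/2=3/100: DF=(1039993/1000000 − 3/100·(0.994700+0.976200+0.947500))/(1+3/100) = 9247/10000 ≈ 0.924700
step 5 [2.5y] swap r/2=884/47547: DF=(1 − 884/47547·(0.994700+0.976200+0.947500+0.924700))/(1+884/47547) = 2279/2500 ≈ 0.911600
step 6 [3y] bond c/2=3/100: DF=(66241/62500 − 3/100·(0.994700+0.976200+0.947500+0.924700+0.911600))/(1+3/100) = 1781/2000 ≈ 0.890500
step 7 [3.5y] bond c/2=3/400: DF=(3629917/4000000 − 3/400·(0.994700+0.976200+0.947500+0.924700+0.911600+0.890500))/(1+3/400) = 8587/10000 ≈ 0.858700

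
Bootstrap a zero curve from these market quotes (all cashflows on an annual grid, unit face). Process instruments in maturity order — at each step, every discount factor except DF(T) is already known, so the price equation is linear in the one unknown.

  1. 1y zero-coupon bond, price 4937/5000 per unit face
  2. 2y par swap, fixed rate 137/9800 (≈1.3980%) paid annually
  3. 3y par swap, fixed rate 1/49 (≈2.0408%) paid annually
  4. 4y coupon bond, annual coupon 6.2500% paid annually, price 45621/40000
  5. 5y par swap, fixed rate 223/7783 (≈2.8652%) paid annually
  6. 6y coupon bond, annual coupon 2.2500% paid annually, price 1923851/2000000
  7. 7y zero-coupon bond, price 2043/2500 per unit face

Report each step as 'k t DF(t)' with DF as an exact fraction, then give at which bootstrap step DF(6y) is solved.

1 1 4937/5000
2 2 4863/5000
3 3 588/625
4 4 2257/2500
5 5 4331/5000
6 6 419/500
7 7 2043/2500
DF(6y) is solved at step 6

step 1 [1y] zero: DF = P = 4937/5000 ≈ 0.987400
step 2 [2y] swap r/1=137/9800: DF=(1 − 137/9800·(0.987400))/(1+137/9800) = 4863/5000 ≈ 0.972600
step 3 [3y] swap r/1=1/49: DF=(1 − 1/49·(0.987400+0.972600))/(1+1/49) = 588/625 ≈ 0.940800
step 4 [4y] bond c/1=1/16: DF=(45621/40000 − 1/16·(0.987400+0.972600+0.940800))/(1+1/16) = 2257/2500 ≈ 0.902800
step 5 [5y] swap r/1=223/7783: DF=(1 − 223/7783·(0.987400+0.972600+0.940800+0.902800))/(1+223/7783) = 4331/5000 ≈ 0.866200
step 6 [6y] bond c/1=9/400: DF=(1923851/2000000 − 9/400·(0.987400+0.972600+0.940800+0.902800+0.866200))/(1+9/400) = 419/500 ≈ 0.838000
step 7 [7y] zero: DF = P = 2043/2500 ≈ 0.817200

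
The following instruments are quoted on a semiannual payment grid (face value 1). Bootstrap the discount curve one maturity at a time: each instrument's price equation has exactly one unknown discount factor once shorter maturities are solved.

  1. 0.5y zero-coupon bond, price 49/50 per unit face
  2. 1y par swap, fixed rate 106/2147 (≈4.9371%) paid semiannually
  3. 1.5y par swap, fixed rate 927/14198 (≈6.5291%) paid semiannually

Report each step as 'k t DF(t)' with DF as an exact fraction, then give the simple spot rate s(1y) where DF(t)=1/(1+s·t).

1 1/2 49/50
2 1 9523/10000
3 3/2 9073/10000
s(1y) = (1/(9523/10000) − 1)/(1) = 477/9523 ≈ 5.0089%

step 1 [0.5y] zero: DF = P = 49/50 ≈ 0.980000
step 2 [1y] swap r/2=53/2147: DF=(1 − 53/2147·(0.980000))/(1+53/2147) = 9523/10000 ≈ 0.952300
step 3 [1.5y] swap r/2=927/28396: DF=(1 − 927/28396·(0.980000+0.952300))/(1+927/28396) = 9073/10000 ≈ 0.907300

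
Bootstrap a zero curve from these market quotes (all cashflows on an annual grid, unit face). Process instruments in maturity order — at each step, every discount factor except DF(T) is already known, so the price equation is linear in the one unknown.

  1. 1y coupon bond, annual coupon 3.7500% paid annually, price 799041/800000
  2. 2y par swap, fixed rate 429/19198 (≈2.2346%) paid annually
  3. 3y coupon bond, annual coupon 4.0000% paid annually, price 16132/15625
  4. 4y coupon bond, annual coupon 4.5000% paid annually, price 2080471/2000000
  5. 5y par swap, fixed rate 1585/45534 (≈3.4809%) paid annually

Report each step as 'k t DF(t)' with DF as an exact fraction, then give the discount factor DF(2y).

1 1 9627/10000
2 2 9571/10000
3 3 9189/10000
4 4 2183/2500
5 5 1683/2000
DF(2y) = 9571/10000 ≈ 0.957100

step 1 [1y] bond c/1=3/80: DF=(799041/800000 − 3/80·(0))/(1+3/80) = 9627/10000 ≈ 0.962700
step 2 [2y] swap r/1=429/19198: DF=(1 − 429/19198·(0.962700))/(1+429/19198) = 9571/10000 ≈ 0.957100
step 3 [3y] bond c/1=1/25: DF=(16132/15625 − 1/25·(0.962700+0.957100))/(1+1/25) = 9189/10000 ≈ 0.918900
step 4 [4y] bond c/1=9/200: DF=(2080471/2000000 − 9/200·(0.962700+0.957100+0.918900))/(1+9/200) = 2183/2500 ≈ 0.873200
step 5 [5y] swap r/1=1585/45534: DF=(1 − 1585/45534·(0.962700+0.957100+0.918900+0.873200))/(1+1585/45534) = 1683/2000 ≈ 0.841500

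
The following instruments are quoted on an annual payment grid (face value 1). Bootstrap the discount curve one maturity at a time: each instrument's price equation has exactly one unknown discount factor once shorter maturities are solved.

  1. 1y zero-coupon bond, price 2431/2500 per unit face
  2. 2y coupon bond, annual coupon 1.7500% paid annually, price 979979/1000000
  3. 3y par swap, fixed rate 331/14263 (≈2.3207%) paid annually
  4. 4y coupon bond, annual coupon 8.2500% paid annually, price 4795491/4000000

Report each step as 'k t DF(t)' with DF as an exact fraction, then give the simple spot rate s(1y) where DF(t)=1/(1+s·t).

step 1 [1y] zero: DF = P = 2431/2500 ≈ 0.972400
step 2 [2y] bond c/1=7/400: DF=(979979/1000000 − 7/400·(0.972400))/(1+7/400) = 1183/1250 ≈ 0.946400
step 3 [3y] swap r/1=331/14263: DF=(1 − 331/14263·(0.972400+0.946400))/(1+331/14263) = 4669/5000 ≈ 0.933800
step 4 [4y] bond c/1=33/400: DF=(4795491/4000000 − 33/400·(0.972400+0.946400+0.933800))/(1+33/400) = 8901/10000 ≈ 0.890100

1 1 2431/2500
2 2 1183/1250
3 3 4669/5000
4 4 8901/10000
s(1y) = (1/(2431/2500) − 1)/(1) = 69/2431 ≈ 2.8383%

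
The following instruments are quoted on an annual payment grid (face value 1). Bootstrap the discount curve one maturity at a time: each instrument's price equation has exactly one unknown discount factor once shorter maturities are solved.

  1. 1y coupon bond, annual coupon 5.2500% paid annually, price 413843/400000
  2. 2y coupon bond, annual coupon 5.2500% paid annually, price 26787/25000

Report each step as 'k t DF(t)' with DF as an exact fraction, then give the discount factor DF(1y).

step 1 [1y] bond c/1=21/400: DF=(413843/400000 − 21/400·(0))/(1+21/400) = 983/1000 ≈ 0.983000
step 2 [2y] bond c/1=21/400: DF=(26787/25000 − 21/400·(0.983000))/(1+21/400) = 969/1000 ≈ 0.969000

1 1 983/1000
2 2 969/1000
DF(1y) = 983/1000 ≈ 0.983000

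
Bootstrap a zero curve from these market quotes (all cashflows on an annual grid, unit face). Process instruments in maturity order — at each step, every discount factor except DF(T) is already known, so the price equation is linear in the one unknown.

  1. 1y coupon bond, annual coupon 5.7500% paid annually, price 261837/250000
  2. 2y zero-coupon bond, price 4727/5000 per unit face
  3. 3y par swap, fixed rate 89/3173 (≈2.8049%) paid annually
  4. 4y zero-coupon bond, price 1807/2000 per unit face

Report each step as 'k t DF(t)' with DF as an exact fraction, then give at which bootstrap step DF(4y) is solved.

step 1 [1y] bond c/1=23/400: DF=(261837/250000 − 23/400·(0))/(1+23/400) = 619/625 ≈ 0.990400
step 2 [2y] zero: DF = P = 4727/5000 ≈ 0.945400
step 3 [3y] swap r/1=89/3173: DF=(1 − 89/3173·(0.990400+0.945400))/(1+89/3173) = 9199/10000 ≈ 0.919900
step 4 [4y] zero: DF = P = 1807/2000 ≈ 0.903500

1 1 619/625
2 2 4727/5000
3 3 9199/10000
4 4 1807/2000
DF(4y) is solved at step 4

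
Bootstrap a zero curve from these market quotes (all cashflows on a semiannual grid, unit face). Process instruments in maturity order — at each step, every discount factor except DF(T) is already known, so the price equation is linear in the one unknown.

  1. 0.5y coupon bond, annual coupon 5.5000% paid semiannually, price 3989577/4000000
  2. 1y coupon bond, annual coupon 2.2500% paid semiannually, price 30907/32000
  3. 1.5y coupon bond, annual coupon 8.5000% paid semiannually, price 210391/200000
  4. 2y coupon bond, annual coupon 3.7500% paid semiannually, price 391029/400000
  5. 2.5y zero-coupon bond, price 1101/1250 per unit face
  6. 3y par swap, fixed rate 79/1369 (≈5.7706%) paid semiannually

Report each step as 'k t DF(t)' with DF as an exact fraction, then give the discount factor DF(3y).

step 1 [0.5y] bond c/2=11/400: DF=(3989577/4000000 − 11/400·(0))/(1+11/400) = 9707/10000 ≈ 0.970700
step 2 [1y] bond c/2=9/800: DF=(30907/32000 − 9/800·(0.970700))/(1+9/800) = 9443/10000 ≈ 0.944300
step 3 [1.5y] bond c/2=17/400: DF=(210391/200000 − 17/400·(0.970700+0.944300))/(1+17/400) = 931/1000 ≈ 0.931000
step 4 [2y] bond c/2=3/160: DF=(391029/400000 − 3/160·(0.970700+0.944300+0.931000))/(1+3/160) = 567/625 ≈ 0.907200
step 5 [2.5y] zero: DF = P = 1101/1250 ≈ 0.880800
step 6 [3y] swap r/2=79/2738: DF=(1 − 79/2738·(0.970700+0.944300+0.931000+0.907200+0.880800))/(1+79/2738) = 421/500 ≈ 0.842000

1 1/2 9707/10000
2 1 9443/10000
3 3/2 931/1000
4 2 567/625
5 5/2 1101/1250
6 3 421/500
DF(3y) = 421/500 ≈ 0.842000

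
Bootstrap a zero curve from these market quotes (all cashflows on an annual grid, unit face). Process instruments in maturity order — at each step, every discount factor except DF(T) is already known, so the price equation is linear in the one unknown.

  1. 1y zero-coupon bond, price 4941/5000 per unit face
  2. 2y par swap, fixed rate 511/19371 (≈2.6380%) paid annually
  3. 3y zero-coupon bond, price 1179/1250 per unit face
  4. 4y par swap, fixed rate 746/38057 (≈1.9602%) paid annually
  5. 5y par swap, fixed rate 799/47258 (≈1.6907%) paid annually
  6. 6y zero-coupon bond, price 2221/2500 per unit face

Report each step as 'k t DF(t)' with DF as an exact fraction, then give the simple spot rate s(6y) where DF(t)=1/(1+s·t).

step 1 [1y] zero: DF = P = 4941/5000 ≈ 0.988200
step 2 [2y] swap r/1=511/19371: DF=(1 − 511/19371·(0.988200))/(1+511/19371) = 9489/10000 ≈ 0.948900
step 3 [3y] zero: DF = P = 1179/1250 ≈ 0.943200
step 4 [4y] swap r/1=746/38057: DF=(1 − 746/38057·(0.988200+0.948900+0.943200))/(1+746/38057) = 4627/5000 ≈ 0.925400
step 5 [5y] swap r/1=799/47258: DF=(1 − 799/47258·(0.988200+0.948900+0.943200+0.925400))/(1+799/47258) = 9201/10000 ≈ 0.920100
step 6 [6y] zero: DF = P = 2221/2500 ≈ 0.888400

1 1 4941/5000
2 2 9489/10000
3 3 1179/1250
4 4 4627/5000
5 5 9201/10000
6 6 2221/2500
s(6y) = (1/(2221/2500) − 1)/(6) = 93/4442 ≈ 2.0937%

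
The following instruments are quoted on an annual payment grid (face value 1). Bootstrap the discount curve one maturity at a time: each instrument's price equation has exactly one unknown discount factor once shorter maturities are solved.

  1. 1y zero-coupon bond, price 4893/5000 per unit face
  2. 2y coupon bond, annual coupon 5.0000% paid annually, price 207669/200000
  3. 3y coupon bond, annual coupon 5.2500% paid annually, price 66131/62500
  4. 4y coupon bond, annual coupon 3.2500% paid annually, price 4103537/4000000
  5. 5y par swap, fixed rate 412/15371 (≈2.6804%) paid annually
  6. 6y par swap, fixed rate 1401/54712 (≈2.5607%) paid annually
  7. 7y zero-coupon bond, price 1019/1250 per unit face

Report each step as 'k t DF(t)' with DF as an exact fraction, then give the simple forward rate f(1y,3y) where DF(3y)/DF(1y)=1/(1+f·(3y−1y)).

step 1 [1y] zero: DF = P = 4893/5000 ≈ 0.978600
step 2 [2y] bond c/1=1/20: DF=(207669/200000 − 1/20·(0.978600))/(1+1/20) = 9423/10000 ≈ 0.942300
step 3 [3y] bond c/1=21/400: DF=(66131/62500 − 21/400·(0.978600+0.942300))/(1+21/400) = 1819/2000 ≈ 0.909500
step 4 [4y] bond c/1=13/400: DF=(4103537/4000000 − 13/400·(0.978600+0.942300+0.909500))/(1+13/400) = 1809/2000 ≈ 0.904500
step 5 [5y] swap r/1=412/15371: DF=(1 − 412/15371·(0.978600+0.942300+0.909500+0.904500))/(1+412/15371) = 2191/2500 ≈ 0.876400
step 6 [6y] swap r/1=1401/54712: DF=(1 − 1401/54712·(0.978600+0.942300+0.909500+0.904500+0.876400))/(1+1401/54712) = 8599/10000 ≈ 0.859900
step 7 [7y] zero: DF = P = 1019/1250 ≈ 0.815200

1 1 4893/5000
2 2 9423/10000
3 3 1819/2000
4 4 1809/2000
5 5 2191/2500
6 6 8599/10000
7 7 1019/1250
f(1y,3y) = ((4893/5000)/(1819/2000) − 1)/(2) = 691/18190 ≈ 3.7988%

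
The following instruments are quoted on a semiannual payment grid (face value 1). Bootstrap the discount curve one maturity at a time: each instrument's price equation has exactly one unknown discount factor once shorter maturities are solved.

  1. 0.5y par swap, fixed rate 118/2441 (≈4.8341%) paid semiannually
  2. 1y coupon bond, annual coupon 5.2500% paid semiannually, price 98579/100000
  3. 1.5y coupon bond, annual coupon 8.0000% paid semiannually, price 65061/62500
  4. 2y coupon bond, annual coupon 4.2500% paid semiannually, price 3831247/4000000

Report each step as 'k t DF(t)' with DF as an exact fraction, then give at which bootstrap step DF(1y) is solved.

1 1/2 2441/2500
2 1 2339/2500
3 3/2 4637/5000
4 2 2197/2500
DF(1y) is solved at step 2

step 1 [0.5y] swap r/2=59/2441: DF=(1 − 59/2441·(0))/(1+59/2441) = 2441/2500 ≈ 0.976400
step 2 [1y] bond c/2=21/800: DF=(98579/100000 − 21/800·(0.976400))/(1+21/800) = 2339/2500 ≈ 0.935600
step 3 [1.5y] bond c/2=1/25: DF=(65061/62500 − 1/25·(0.976400+0.935600))/(1+1/25) = 4637/5000 ≈ 0.927400
step 4 [2y] bond c/2=17/800: DF=(3831247/4000000 − 17/800·(0.976400+0.935600+0.927400))/(1+17/800) = 2197/2500 ≈ 0.878800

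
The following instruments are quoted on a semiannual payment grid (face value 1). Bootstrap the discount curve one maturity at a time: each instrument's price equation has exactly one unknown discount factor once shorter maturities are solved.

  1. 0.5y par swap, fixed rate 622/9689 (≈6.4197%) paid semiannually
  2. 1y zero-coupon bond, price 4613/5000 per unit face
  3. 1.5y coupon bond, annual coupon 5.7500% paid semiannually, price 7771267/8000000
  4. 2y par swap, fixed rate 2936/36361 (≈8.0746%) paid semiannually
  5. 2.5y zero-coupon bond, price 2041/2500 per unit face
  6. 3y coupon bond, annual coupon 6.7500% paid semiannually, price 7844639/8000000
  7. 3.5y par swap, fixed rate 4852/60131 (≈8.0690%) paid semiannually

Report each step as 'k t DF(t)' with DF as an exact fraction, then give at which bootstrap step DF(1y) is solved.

1 1/2 9689/10000
2 1 4613/5000
3 3/2 4457/5000
4 2 2133/2500
5 5/2 2041/2500
6 3 502/625
7 7/2 3787/5000
DF(1y) is solved at step 2

step 1 [0.5y] swap r/2=311/9689: DF=(1 − 311/9689·(0))/(1+311/9689) = 9689/10000 ≈ 0.968900
step 2 [1y] zero: DF = P = 4613/5000 ≈ 0.922600
step 3 [1.5y] bond c/2=23/800: DF=(7771267/8000000 − 23/800·(0.968900+0.922600))/(1+23/800) = 4457/5000 ≈ 0.891400
step 4 [2y] swap r/2=1468/36361: DF=(1 − 1468/36361·(0.968900+0.922600+0.891400))/(1+1468/36361) = 2133/2500 ≈ 0.853200
step 5 [2.5y] zero: DF = P = 2041/2500 ≈ 0.816400
step 6 [3y] bond c/2=27/800: DF=(7844639/8000000 − 27/800·(0.968900+0.922600+0.891400+0.853200+0.816400))/(1+27/800) = 502/625 ≈ 0.803200
step 7 [3.5y] swap r/2=2426/60131: DF=(1 − 2426/60131·(0.968900+0.922600+0.891400+0.853200+0.816400+0.803200))/(1+2426/60131) = 3787/5000 ≈ 0.757400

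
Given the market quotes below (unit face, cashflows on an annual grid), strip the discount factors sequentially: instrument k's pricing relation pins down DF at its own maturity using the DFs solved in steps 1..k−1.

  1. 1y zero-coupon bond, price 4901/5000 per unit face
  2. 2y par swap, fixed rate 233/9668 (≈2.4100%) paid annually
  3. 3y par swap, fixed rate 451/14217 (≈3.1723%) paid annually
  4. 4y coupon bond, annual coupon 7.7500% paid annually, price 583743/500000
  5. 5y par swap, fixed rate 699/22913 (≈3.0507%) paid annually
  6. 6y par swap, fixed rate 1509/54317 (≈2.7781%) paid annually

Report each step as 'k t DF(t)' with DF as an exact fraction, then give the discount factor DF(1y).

1 1 4901/5000
2 2 4767/5000
3 3 4549/5000
4 4 879/1000
5 5 4301/5000
6 6 8491/10000
DF(1y) = 4901/5000 ≈ 0.980200

step 1 [1y] zero: DF = P = 4901/5000 ≈ 0.980200
step 2 [2y] swap r/1=233/9668: DF=(1 − 233/9668·(0.980200))/(1+233/9668) = 4767/5000 ≈ 0.953400
step 3 [3y] swap r/1=451/14217: DF=(1 − 451/14217·(0.980200+0.953400))/(1+451/14217) = 4549/5000 ≈ 0.909800
step 4 [4y] bond c/1=31/400: DF=(583743/500000 − 31/400·(0.980200+0.953400+0.909800))/(1+31/400) = 879/1000 ≈ 0.879000
step 5 [5y] swap r/1=699/22913: DF=(1 − 699/22913·(0.980200+0.953400+0.909800+0.879000))/(1+699/22913) = 4301/5000 ≈ 0.860200
step 6 [6y] swap r/1=1509/54317: DF=(1 − 1509/54317·(0.980200+0.953400+0.909800+0.879000+0.860200))/(1+1509/54317) = 8491/10000 ≈ 0.849100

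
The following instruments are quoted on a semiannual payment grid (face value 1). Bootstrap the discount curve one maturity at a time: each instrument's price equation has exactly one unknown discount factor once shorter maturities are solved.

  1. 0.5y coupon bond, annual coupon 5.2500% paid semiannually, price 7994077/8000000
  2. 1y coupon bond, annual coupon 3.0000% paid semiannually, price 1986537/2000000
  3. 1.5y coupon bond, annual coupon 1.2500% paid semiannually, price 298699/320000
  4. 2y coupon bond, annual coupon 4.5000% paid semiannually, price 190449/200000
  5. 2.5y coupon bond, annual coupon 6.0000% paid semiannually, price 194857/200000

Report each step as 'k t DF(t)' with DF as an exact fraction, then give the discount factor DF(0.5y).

step 1 [0.5y] bond c/2=21/800: DF=(7994077/8000000 − 21/800·(0))/(1+21/800) = 9737/10000 ≈ 0.973700
step 2 [1y] bond c/2=3/200: DF=(1986537/2000000 − 3/200·(0.973700))/(1+3/200) = 4821/5000 ≈ 0.964200
step 3 [1.5y] bond c/2=1/160: DF=(298699/320000 − 1/160·(0.973700+0.964200))/(1+1/160) = 2289/2500 ≈ 0.915600
step 4 [2y] bond c/2=9/400: DF=(190449/200000 − 9/400·(0.973700+0.964200+0.915600))/(1+9/400) = 1737/2000 ≈ 0.868500
step 5 [2.5y] bond c/2=3/100: DF=(194857/200000 − 3/100·(0.973700+0.964200+0.915600+0.868500))/(1+3/100) = 67/80 ≈ 0.837500

1 1/2 9737/10000
2 1 4821/5000
3 3/2 2289/2500
4 2 1737/2000
5 5/2 67/80
DF(0.5y) = 9737/10000 ≈ 0.973700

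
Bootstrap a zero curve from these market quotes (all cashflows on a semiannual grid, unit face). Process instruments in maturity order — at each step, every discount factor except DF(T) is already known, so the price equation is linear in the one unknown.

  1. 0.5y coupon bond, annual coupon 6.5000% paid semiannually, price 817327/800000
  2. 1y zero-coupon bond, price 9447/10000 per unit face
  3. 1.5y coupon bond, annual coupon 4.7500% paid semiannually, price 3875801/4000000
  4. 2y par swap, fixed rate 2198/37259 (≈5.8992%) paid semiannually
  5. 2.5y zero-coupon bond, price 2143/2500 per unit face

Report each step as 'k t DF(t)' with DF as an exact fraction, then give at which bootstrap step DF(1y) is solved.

step 1 [0.5y] bond c/2=13/400: DF=(817327/800000 − 13/400·(0))/(1+13/400) = 1979/2000 ≈ 0.989500
step 2 [1y] zero: DF = P = 9447/10000 ≈ 0.944700
step 3 [1.5y] bond c/2=19/800: DF=(3875801/4000000 − 19/800·(0.989500+0.944700))/(1+19/800) = 1127/1250 ≈ 0.901600
step 4 [2y] swap r/2=1099/37259: DF=(1 − 1099/37259·(0.989500+0.944700+0.901600))/(1+1099/37259) = 8901/10000 ≈ 0.890100
step 5 [2.5y] zero: DF = P = 2143/2500 ≈ 0.857200

1 1/2 1979/2000
2 1 9447/10000
3 3/2 1127/1250
4 2 8901/10000
5 5/2 2143/2500
DF(1y) is solved at step 2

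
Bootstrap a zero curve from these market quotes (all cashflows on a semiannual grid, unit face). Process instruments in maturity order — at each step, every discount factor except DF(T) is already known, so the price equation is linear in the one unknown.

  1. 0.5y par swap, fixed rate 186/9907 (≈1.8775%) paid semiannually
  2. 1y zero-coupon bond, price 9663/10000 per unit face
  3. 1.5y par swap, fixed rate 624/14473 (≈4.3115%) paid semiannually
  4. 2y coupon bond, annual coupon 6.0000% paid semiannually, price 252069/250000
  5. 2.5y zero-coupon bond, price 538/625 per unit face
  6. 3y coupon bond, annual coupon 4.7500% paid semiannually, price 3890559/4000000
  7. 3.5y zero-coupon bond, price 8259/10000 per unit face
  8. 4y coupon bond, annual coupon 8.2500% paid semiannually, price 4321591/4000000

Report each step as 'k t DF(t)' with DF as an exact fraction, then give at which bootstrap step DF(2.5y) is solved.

step 1 [0.5y] swap r/2=93/9907: DF=(1 − 93/9907·(0))/(1+93/9907) = 9907/10000 ≈ 0.990700
step 2 [1y] zero: DF = P = 9663/10000 ≈ 0.966300
step 3 [1.5y] swap r/2=312/14473: DF=(1 − 312/14473·(0.990700+0.966300))/(1+312/14473) = 586/625 ≈ 0.937600
step 4 [2y] bond c/2=3/100: DF=(252069/250000 − 3/100·(0.990700+0.966300+0.937600))/(1+3/100) = 4473/5000 ≈ 0.894600
step 5 [2.5y] zero: DF = P = 538/625 ≈ 0.860800
step 6 [3y] bond c/2=19/800: DF=(3890559/4000000 − 19/800·(0.990700+0.966300+0.937600+0.894600+0.860800))/(1+19/800) = 4211/5000 ≈ 0.842200
step 7 [3.5y] zero: DF = P = 8259/10000 ≈ 0.825900
step 8 [4y] bond c/2=33/800: DF=(4321591/4000000 − 33/800·(0.990700+0.966300+0.937600+0.894600+0.860800+0.842200+0.825900))/(1+33/800) = 7873/10000 ≈ 0.787300

1 1/2 9907/10000
2 1 9663/10000
3 3/2 586/625
4 2 4473/5000
5 5/2 538/625
6 3 4211/5000
7 7/2 8259/10000
8 4 7873/10000
DF(2.5y) is solved at step 5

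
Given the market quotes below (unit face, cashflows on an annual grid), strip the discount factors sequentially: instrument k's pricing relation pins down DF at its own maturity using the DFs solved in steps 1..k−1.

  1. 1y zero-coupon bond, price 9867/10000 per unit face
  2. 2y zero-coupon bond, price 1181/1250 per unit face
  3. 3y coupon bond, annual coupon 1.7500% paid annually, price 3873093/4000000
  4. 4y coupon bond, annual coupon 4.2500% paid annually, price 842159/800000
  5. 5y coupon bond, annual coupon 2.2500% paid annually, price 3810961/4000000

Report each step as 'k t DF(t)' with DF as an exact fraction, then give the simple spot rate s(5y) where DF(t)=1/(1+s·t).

step 1 [1y] zero: DF = P = 9867/10000 ≈ 0.986700
step 2 [2y] zero: DF = P = 1181/1250 ≈ 0.944800
step 3 [3y] bond c/1=7/400: DF=(3873093/4000000 − 7/400·(0.986700+0.944800))/(1+7/400) = 574/625 ≈ 0.918400
step 4 [4y] bond c/1=17/400: DF=(842159/800000 − 17/400·(0.986700+0.944800+0.918400))/(1+17/400) = 1117/1250 ≈ 0.893600
step 5 [5y] bond c/1=9/400: DF=(3810961/4000000 − 9/400·(0.986700+0.944800+0.918400+0.893600))/(1+9/400) = 4247/5000 ≈ 0.849400

1 1 9867/10000
2 2 1181/1250
3 3 574/625
4 4 1117/1250
5 5 4247/5000
s(5y) = (1/(4247/5000) − 1)/(5) = 753/21235 ≈ 3.5460%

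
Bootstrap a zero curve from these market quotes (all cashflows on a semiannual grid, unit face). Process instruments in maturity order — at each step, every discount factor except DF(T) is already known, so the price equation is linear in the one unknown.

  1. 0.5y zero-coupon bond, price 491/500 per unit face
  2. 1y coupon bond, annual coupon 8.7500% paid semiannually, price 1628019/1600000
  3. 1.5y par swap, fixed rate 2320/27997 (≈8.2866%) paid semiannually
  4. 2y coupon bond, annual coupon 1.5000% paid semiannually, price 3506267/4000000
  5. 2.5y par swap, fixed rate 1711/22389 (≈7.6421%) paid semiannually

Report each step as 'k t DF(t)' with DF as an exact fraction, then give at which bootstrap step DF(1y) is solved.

step 1 [0.5y] zero: DF = P = 491/500 ≈ 0.982000
step 2 [1y] bond c/2=7/160: DF=(1628019/1600000 − 7/160·(0.982000))/(1+7/160) = 9337/10000 ≈ 0.933700
step 3 [1.5y] swap r/2=1160/27997: DF=(1 − 1160/27997·(0.982000+0.933700))/(1+1160/27997) = 221/250 ≈ 0.884000
step 4 [2y] bond c/2=3/400: DF=(3506267/4000000 − 3/400·(0.982000+0.933700+0.884000))/(1+3/400) = 2123/2500 ≈ 0.849200
step 5 [2.5y] swap r/2=1711/44778: DF=(1 − 1711/44778·(0.982000+0.933700+0.884000+0.849200))/(1+1711/44778) = 8289/10000 ≈ 0.828900

1 1/2 491/500
2 1 9337/10000
3 3/2 221/250
4 2 2123/2500
5 5/2 8289/10000
DF(1y) is solved at step 2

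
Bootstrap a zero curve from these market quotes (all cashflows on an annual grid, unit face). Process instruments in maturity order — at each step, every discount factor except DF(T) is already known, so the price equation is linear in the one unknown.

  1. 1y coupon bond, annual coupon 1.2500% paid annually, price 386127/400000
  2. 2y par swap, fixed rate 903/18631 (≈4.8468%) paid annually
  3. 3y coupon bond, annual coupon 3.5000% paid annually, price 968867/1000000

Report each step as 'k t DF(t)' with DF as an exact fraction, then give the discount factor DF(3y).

1 1 4767/5000
2 2 9097/10000
3 3 8731/10000
DF(3y) = 8731/10000 ≈ 0.873100

step 1 [1y] bond c/1=1/80: DF=(386127/400000 − 1/80·(0))/(1+1/80) = 4767/5000 ≈ 0.953400
step 2 [2y] swap r/1=903/18631: DF=(1 − 903/18631·(0.953400))/(1+903/18631) = 9097/10000 ≈ 0.909700
step 3 [3y] bond c/1=7/200: DF=(968867/1000000 − 7/200·(0.953400+0.909700))/(1+7/200) = 8731/10000 ≈ 0.873100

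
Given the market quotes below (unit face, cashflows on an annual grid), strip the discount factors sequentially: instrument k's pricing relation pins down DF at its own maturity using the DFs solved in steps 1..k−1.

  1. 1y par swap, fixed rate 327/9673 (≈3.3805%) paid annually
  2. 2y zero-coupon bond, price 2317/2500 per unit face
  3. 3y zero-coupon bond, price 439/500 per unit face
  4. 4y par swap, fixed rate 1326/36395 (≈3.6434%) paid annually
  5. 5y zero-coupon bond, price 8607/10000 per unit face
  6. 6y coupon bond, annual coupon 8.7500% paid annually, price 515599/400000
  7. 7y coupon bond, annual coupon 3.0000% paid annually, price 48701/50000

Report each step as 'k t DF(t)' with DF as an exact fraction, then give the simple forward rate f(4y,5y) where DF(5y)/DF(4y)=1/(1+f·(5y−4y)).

step 1 [1y] swap r/1=327/9673: DF=(1 − 327/9673·(0))/(1+327/9673) = 9673/10000 ≈ 0.967300
step 2 [2y] zero: DF = P = 2317/2500 ≈ 0.926800
step 3 [3y] zero: DF = P = 439/500 ≈ 0.878000
step 4 [4y] swap r/1=1326/36395: DF=(1 − 1326/36395·(0.967300+0.926800+0.878000))/(1+1326/36395) = 4337/5000 ≈ 0.867400
step 5 [5y] zero: DF = P = 8607/10000 ≈ 0.860700
step 6 [6y] bond c/1=7/80: DF=(515599/400000 − 7/80·(0.967300+0.926800+0.878000+0.867400+0.860700))/(1+7/80) = 1029/1250 ≈ 0.823200
step 7 [7y] bond c/1=3/100: DF=(48701/50000 − 3/100·(0.967300+0.926800+0.878000+0.867400+0.860700+0.823200))/(1+3/100) = 3953/5000 ≈ 0.790600

1 1 9673/10000
2 2 2317/2500
3 3 439/500
4 4 4337/5000
5 5 8607/10000
6 6 1029/1250
7 7 3953/5000
f(4y,5y) = ((4337/5000)/(8607/10000) − 1)/(1) = 67/8607 ≈ 0.7784%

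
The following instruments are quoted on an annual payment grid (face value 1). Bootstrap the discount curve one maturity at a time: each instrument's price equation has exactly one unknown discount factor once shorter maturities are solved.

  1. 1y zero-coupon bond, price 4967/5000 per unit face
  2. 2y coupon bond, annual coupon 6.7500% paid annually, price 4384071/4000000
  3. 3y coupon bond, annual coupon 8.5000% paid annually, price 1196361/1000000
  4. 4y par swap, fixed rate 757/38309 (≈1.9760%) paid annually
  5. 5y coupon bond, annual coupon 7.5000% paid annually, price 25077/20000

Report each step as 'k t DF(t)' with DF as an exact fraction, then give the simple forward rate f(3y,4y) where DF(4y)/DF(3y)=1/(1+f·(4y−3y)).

step 1 [1y] zero: DF = P = 4967/5000 ≈ 0.993400
step 2 [2y] bond c/1=27/400: DF=(4384071/4000000 − 27/400·(0.993400))/(1+27/400) = 9639/10000 ≈ 0.963900
step 3 [3y] bond c/1=17/200: DF=(1196361/1000000 − 17/200·(0.993400+0.963900))/(1+17/200) = 9493/10000 ≈ 0.949300
step 4 [4y] swap r/1=757/38309: DF=(1 − 757/38309·(0.993400+0.963900+0.949300))/(1+757/38309) = 9243/10000 ≈ 0.924300
step 5 [5y] bond c/1=3/40: DF=(25077/20000 − 3/40·(0.993400+0.963900+0.949300+0.924300))/(1+3/40) = 8991/10000 ≈ 0.899100

1 1 4967/5000
2 2 9639/10000
3 3 9493/10000
4 4 9243/10000
5 5 8991/10000
f(3y,4y) = ((9493/10000)/(9243/10000) − 1)/(1) = 250/9243 ≈ 2.7047%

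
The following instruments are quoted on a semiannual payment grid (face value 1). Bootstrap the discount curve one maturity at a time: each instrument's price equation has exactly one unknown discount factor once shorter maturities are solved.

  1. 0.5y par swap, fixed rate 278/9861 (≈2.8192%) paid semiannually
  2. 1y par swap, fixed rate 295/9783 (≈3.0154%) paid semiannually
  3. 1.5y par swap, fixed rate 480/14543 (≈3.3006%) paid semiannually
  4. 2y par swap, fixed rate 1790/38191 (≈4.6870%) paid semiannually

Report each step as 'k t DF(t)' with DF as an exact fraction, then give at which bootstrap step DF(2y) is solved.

step 1 [0.5y] swap r/2=139/9861: DF=(1 − 139/9861·(0))/(1+139/9861) = 9861/10000 ≈ 0.986100
step 2 [1y] swap r/2=295/19566: DF=(1 − 295/19566·(0.986100))/(1+295/19566) = 1941/2000 ≈ 0.970500
step 3 [1.5y] swap r/2=240/14543: DF=(1 − 240/14543·(0.986100+0.970500))/(1+240/14543) = 119/125 ≈ 0.952000
step 4 [2y] swap r/2=895/38191: DF=(1 − 895/38191·(0.986100+0.970500+0.952000))/(1+895/38191) = 1821/2000 ≈ 0.910500

1 1/2 9861/10000
2 1 1941/2000
3 3/2 119/125
4 2 1821/2000
DF(2y) is solved at step 4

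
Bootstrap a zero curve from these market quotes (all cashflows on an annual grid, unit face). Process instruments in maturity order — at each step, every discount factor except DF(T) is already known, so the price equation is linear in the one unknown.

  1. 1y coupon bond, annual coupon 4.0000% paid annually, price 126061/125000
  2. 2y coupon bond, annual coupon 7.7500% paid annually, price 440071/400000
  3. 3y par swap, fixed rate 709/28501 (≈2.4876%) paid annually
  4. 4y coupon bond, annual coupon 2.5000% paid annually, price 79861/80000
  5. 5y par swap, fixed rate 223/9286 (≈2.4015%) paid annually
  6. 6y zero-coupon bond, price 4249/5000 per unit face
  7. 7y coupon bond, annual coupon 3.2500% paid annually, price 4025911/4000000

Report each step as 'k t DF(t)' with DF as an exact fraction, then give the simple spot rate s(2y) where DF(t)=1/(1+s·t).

1 1 9697/10000
2 2 9513/10000
3 3 9291/10000
4 4 2261/2500
5 5 1777/2000
6 6 4249/5000
7 7 8019/10000
s(2y) = (1/(9513/10000) − 1)/(2) = 487/19026 ≈ 2.5597%

step 1 [1y] bond c/1=1/25: DF=(126061/125000 − 1/25·(0))/(1+1/25) = 9697/10000 ≈ 0.969700
step 2 [2y] bond c/1=31/400: DF=(440071/400000 − 31/400·(0.969700))/(1+31/400) = 9513/10000 ≈ 0.951300
step 3 [3y] swap r/1=709/28501: DF=(1 − 709/28501·(0.969700+0.951300))/(1+709/28501) = 9291/10000 ≈ 0.929100
step 4 [4y] bond c/1=1/40: DF=(79861/80000 − 1/40·(0.969700+0.951300+0.929100))/(1+1/40) = 2261/2500 ≈ 0.904400
step 5 [5y] swap r/1=223/9286: DF=(1 − 223/9286·(0.969700+0.951300+0.929100+0.904400))/(1+223/9286) = 1777/2000 ≈ 0.888500
step 6 [6y] zero: DF = P = 4249/5000 ≈ 0.849800
step 7 [7y] bond c/1=13/400: DF=(4025911/4000000 − 13/400·(0.969700+0.951300+0.929100+0.904400+0.888500+0.849800))/(1+13/400) = 8019/10000 ≈ 0.801900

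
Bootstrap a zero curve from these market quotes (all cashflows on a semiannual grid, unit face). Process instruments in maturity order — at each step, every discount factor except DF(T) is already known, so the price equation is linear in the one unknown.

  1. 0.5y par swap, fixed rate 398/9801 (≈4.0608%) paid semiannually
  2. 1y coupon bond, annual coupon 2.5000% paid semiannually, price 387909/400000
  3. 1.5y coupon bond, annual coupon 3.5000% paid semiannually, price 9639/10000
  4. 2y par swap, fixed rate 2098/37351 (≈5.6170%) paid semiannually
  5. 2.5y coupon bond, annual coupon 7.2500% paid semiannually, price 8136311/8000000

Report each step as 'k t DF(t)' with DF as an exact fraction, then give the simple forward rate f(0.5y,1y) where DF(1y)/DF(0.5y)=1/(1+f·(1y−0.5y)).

step 1 [0.5y] swap r/2=199/9801: DF=(1 − 199/9801·(0))/(1+199/9801) = 9801/10000 ≈ 0.980100
step 2 [1y] bond c/2=1/80: DF=(387909/400000 − 1/80·(0.980100))/(1+1/80) = 9457/10000 ≈ 0.945700
step 3 [1.5y] bond c/2=7/400: DF=(9639/10000 − 7/400·(0.980100+0.945700))/(1+7/400) = 4571/5000 ≈ 0.914200
step 4 [2y] swap r/2=1049/37351: DF=(1 − 1049/37351·(0.980100+0.945700+0.914200))/(1+1049/37351) = 8951/10000 ≈ 0.895100
step 5 [2.5y] bond c/2=29/800: DF=(8136311/8000000 − 29/800·(0.980100+0.945700+0.914200+0.895100))/(1+29/800) = 2127/2500 ≈ 0.850800

1 1/2 9801/10000
2 1 9457/10000
3 3/2 4571/5000
4 2 8951/10000
5 5/2 2127/2500
f(0.5y,1y) = ((9801/10000)/(9457/10000) − 1)/(1/2) = 688/9457 ≈ 7.2750%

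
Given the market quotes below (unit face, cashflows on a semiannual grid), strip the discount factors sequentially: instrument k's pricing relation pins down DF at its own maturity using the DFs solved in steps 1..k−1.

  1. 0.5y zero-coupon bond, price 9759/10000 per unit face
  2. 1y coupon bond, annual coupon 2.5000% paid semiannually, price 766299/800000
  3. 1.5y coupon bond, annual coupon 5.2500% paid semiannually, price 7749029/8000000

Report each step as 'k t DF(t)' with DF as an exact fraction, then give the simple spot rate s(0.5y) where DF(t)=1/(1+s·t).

1 1/2 9759/10000
2 1 467/500
3 3/2 179/200
s(0.5y) = (1/(9759/10000) − 1)/(1/2) = 482/9759 ≈ 4.9390%

step 1 [0.5y] zero: DF = P = 9759/10000 ≈ 0.975900
step 2 [1y] bond c/2=1/80: DF=(766299/800000 − 1/80·(0.975900))/(1+1/80) = 467/500 ≈ 0.934000
step 3 [1.5y] bond c/2=21/800: DF=(7749029/8000000 − 21/800·(0.975900+0.934000))/(1+21/800) = 179/200 ≈ 0.895000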